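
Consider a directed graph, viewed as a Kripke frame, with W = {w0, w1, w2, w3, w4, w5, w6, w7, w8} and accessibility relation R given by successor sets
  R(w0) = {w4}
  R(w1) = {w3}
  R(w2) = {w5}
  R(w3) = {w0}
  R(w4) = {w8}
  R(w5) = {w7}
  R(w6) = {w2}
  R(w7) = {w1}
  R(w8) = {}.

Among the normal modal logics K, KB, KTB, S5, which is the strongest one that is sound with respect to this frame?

K

Symmetric (axiom B): no — w0 R w4 but not w4 R w0.
Reflexive (axiom T): no — w0 is not related to itself.
Euclidean (axiom 5): no — w0 R w4 and w0 R w4, but not w4 R w4.
So F validates K; KB would additionally require R to be symmetric. The strongest is K.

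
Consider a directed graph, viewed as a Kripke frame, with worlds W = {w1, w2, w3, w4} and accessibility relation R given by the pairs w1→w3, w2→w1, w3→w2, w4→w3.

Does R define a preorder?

No

Reflexive: no — w1 is not related to itself.
Transitive: no — w1 R w3 and w3 R w2, but not w1 R w2.
So R is not a preorder.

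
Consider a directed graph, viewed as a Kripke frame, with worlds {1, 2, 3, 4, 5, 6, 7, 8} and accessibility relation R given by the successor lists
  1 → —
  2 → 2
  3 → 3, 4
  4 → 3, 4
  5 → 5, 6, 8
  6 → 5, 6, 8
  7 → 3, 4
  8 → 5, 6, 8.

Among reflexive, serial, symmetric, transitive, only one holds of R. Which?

transitive

Reflexive: no — 1 is not related to itself.
Serial: no — 1 has no R-successor.
Symmetric: no — 7 R 3 but not 3 R 7.
Transitive: yes — every two-step R-path is closed by a direct edge.
Only transitive holds.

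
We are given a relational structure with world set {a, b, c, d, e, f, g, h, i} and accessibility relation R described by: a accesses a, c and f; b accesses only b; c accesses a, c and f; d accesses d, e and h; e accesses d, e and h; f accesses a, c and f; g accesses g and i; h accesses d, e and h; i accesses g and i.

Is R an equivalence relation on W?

Reflexive: yes — every world is R-related to itself.
Symmetric: yes — every pair in R has its reverse in R.
Transitive: yes — every two-step R-path is closed by a direct edge.
So R is an equivalence relation.

Yes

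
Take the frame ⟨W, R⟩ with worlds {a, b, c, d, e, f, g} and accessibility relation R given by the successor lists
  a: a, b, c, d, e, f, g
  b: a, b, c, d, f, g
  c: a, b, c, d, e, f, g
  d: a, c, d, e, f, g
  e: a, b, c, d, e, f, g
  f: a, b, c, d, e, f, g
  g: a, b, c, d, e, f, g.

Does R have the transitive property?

No

Transitive: no — b R a and a R e, but not b R e.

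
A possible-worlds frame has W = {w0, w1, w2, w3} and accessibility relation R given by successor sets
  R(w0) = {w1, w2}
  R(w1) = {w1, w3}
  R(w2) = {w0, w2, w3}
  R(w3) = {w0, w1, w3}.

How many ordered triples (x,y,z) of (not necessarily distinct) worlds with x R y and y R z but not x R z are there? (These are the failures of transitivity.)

7

Enumerating: (w0,w1,w3), (w0,w2,w0), (w0,w2,w3), (w1,w3,w0), (w2,w0,w1), (w2,w3,w1), (w3,w0,w2).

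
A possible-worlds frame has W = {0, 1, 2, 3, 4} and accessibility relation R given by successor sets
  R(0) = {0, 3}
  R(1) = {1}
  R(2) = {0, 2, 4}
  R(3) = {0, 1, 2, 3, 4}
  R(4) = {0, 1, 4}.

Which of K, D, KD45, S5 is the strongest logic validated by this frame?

Serial (axiom D): yes — every world has a successor (e.g. 0 R 0).
Transitive (axiom 4): no — 0 R 3 and 3 R 1, but not 0 R 1.
Euclidean (axiom 5): no — 2 R 0 and 2 R 4, but not 0 R 4.
Reflexive (axiom T): yes — every world is R-related to itself.
So F validates K, D; KD45 would additionally require R to be Euclidean and transitive. The strongest is D.

D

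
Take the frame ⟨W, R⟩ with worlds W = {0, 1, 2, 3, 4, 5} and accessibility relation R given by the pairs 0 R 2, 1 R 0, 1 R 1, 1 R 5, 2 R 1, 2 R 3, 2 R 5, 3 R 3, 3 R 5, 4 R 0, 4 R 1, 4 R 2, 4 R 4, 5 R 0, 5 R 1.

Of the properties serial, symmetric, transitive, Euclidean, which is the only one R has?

Serial: yes — every world has a successor (e.g. 0 R 2).
Symmetric: no — 0 R 2 but not 2 R 0.
Transitive: no — 0 R 2 and 2 R 1, but not 0 R 1.
Euclidean: no — 1 R 0 and 1 R 5, but not 0 R 5.
Only serial holds.

serial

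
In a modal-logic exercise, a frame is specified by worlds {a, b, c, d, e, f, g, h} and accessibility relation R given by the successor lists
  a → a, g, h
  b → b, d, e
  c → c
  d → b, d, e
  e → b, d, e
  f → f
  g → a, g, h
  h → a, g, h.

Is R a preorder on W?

Reflexive: yes — every world is R-related to itself.
Transitive: yes — every two-step R-path is closed by a direct edge.
So R is a preorder.

Yes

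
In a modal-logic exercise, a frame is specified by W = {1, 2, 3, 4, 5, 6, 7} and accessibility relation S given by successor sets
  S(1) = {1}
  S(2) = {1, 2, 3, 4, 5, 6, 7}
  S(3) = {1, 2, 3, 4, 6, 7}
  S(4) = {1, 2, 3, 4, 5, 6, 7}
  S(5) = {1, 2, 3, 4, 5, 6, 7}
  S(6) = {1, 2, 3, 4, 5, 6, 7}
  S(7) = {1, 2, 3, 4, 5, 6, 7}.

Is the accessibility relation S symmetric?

No

Symmetric: no — 2 S 1 but not 1 S 2.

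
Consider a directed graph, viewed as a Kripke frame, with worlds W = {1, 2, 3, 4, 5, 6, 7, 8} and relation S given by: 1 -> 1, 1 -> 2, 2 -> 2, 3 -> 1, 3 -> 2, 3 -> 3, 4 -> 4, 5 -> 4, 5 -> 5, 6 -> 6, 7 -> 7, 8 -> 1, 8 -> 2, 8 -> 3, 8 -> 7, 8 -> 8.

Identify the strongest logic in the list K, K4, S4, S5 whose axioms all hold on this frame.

S4

Transitive (axiom 4): yes — every two-step S-path is closed by a direct edge.
Reflexive (axiom T): yes — every world is S-related to itself.
Euclidean (axiom 5): no — 3 S 2 and 3 S 1, but not 2 S 1.
So F validates K, K4, S4; S5 would additionally require S to be Euclidean. The strongest is S4.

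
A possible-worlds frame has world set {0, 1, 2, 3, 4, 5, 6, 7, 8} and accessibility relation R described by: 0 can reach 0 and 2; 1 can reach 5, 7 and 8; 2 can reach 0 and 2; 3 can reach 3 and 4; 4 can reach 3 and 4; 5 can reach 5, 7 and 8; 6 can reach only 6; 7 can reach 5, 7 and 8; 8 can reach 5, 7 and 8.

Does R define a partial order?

Reflexive: no — 1 is not related to itself.
Transitive: yes — every two-step R-path is closed by a direct edge.
Antisymmetric: no — 0 R 2 and 2 R 0 with 0 ≠ 2.
So R is not a partial order.

No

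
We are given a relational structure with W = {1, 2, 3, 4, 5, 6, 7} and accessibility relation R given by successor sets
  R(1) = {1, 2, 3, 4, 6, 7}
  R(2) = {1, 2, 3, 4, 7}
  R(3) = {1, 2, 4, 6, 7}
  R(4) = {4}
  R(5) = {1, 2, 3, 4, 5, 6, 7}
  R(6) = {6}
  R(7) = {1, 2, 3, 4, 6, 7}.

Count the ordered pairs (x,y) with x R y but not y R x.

Enumerating: (1,4), (1,6), (2,4), (3,4), (3,6), (5,1), (5,2), (5,3), (5,4), (5,6), (5,7), (7,4), (7,6).

13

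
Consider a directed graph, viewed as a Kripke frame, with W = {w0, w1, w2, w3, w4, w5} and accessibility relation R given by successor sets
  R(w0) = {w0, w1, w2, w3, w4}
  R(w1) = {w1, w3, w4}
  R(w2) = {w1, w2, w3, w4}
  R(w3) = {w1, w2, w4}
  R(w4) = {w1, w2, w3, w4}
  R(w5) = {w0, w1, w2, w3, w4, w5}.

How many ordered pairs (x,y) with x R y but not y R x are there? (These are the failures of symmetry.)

Enumerating: (w0,w1), (w0,w2), (w0,w3), (w0,w4), (w2,w1), (w5,w0), (w5,w1), (w5,w2), (w5,w3), (w5,w4).

10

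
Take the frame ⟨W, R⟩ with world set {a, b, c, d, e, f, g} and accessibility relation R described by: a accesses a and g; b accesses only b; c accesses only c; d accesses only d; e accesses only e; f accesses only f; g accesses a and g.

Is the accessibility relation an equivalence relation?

Reflexive: yes — every world is R-related to itself.
Symmetric: yes — every pair in R has its reverse in R.
Transitive: yes — every two-step R-path is closed by a direct edge.
So R is an equivalence relation.

Yes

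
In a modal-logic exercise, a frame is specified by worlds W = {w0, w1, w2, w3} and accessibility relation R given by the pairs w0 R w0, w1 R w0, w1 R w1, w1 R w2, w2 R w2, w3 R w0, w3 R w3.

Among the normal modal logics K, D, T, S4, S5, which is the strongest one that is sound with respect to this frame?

Serial (axiom D): yes — every world has a successor (e.g. w0 R w0).
Reflexive (axiom T): yes — every world is R-related to itself.
Transitive (axiom 4): yes — every two-step R-path is closed by a direct edge.
Euclidean (axiom 5): no — w1 R w0 and w1 R w2, but not w0 R w2.
So F validates K, D, T, S4; S5 would additionally require R to be Euclidean. The strongest is S4.

S4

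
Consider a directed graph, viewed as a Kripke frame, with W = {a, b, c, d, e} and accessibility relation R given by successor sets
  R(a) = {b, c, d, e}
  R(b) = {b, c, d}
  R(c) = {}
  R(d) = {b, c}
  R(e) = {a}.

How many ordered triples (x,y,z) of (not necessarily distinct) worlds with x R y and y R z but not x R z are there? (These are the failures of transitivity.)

Enumerating: (a,e,a), (d,b,d), (e,a,b), (e,a,c), (e,a,d), (e,a,e).

6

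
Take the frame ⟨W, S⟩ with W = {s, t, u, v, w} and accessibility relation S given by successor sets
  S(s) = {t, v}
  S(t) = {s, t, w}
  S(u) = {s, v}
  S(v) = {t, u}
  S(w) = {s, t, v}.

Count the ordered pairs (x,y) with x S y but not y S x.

5

Enumerating: (s,v), (u,s), (v,t), (w,s), (w,v).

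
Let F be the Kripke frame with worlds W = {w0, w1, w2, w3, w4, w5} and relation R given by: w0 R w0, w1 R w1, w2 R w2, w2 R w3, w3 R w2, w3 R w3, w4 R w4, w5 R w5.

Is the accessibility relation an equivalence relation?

Reflexive: yes — every world is R-related to itself.
Symmetric: yes — every pair in R has its reverse in R.
Transitive: yes — every two-step R-path is closed by a direct edge.
So R is an equivalence relation.

Yes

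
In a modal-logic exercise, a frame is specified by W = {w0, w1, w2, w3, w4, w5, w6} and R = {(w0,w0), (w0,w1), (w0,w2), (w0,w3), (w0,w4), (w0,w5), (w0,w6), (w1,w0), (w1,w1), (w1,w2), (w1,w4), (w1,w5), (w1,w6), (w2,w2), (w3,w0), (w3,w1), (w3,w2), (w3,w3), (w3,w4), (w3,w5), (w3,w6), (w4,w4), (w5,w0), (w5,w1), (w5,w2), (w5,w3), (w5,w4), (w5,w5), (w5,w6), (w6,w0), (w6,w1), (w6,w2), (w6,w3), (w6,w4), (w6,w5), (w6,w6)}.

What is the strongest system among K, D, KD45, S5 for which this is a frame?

D

Serial (axiom D): yes — every world has a successor (e.g. w0 R w0).
Transitive (axiom 4): no — w1 R w0 and w0 R w3, but not w1 R w3.
Euclidean (axiom 5): no — w0 R w1 and w0 R w3, but not w1 R w3.
Reflexive (axiom T): yes — every world is R-related to itself.
So F validates K, D; KD45 would additionally require R to be Euclidean and transitive. The strongest is D.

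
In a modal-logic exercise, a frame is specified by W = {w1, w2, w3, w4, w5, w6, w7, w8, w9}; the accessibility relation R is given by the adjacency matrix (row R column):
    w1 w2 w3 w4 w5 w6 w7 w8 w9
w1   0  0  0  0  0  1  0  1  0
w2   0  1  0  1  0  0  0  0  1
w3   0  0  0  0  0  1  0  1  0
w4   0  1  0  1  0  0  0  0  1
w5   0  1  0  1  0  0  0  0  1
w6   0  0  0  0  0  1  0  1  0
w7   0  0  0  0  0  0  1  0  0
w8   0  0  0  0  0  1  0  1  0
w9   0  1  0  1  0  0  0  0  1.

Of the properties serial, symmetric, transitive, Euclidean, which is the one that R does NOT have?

symmetric

Serial: yes — every world has a successor (e.g. w1 R w6).
Symmetric: no — w1 R w6 but not w6 R w1.
Transitive: yes — every two-step R-path is closed by a direct edge.
Euclidean: yes — any two successors of a common world are R-related.
Only symmetric fails.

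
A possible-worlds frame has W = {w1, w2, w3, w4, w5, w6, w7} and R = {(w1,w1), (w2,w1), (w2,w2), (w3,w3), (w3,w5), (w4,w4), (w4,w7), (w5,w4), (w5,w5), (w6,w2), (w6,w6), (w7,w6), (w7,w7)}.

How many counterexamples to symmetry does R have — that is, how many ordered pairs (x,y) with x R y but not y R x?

Enumerating: (w2,w1), (w3,w5), (w4,w7), (w5,w4), (w6,w2), (w7,w6).

6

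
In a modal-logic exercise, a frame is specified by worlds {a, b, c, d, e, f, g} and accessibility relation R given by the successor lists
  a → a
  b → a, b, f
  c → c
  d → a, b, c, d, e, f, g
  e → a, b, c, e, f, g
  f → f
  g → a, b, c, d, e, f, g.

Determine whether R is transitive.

No

Transitive: no — e R g and g R d, but not e R d.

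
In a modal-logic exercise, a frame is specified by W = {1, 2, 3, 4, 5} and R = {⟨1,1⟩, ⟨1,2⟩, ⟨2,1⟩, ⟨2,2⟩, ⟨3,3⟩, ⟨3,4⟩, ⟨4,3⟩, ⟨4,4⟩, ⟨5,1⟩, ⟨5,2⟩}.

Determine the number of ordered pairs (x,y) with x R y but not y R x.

2

Enumerating: (5,1), (5,2).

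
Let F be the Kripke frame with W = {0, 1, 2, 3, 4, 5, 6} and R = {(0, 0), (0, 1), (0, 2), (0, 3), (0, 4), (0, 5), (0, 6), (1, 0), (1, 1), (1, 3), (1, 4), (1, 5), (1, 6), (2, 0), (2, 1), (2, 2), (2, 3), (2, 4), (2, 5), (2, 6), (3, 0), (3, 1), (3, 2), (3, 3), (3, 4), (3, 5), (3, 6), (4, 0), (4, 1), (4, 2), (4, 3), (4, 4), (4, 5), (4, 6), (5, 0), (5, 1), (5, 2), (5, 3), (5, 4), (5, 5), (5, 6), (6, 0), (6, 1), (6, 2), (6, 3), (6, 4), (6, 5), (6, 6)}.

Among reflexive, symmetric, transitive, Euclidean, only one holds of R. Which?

Reflexive: yes — every world is R-related to itself.
Symmetric: no — 2 R 1 but not 1 R 2.
Transitive: no — 1 R 0 and 0 R 2, but not 1 R 2.
Euclidean: no — 0 R 1 and 0 R 2, but not 1 R 2.
Only reflexive holds.

reflexive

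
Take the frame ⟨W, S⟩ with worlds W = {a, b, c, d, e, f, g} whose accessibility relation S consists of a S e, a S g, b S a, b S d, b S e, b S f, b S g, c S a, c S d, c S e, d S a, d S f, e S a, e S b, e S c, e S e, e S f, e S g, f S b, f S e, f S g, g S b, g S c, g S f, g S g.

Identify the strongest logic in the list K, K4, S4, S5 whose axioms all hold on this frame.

Transitive (axiom 4): no — a S e and e S b, but not a S b.
Reflexive (axiom T): no — a is not related to itself.
Euclidean (axiom 5): no — a S g and a S e, but not g S e.
So F validates K; K4 would additionally require S to be transitive. The strongest is K.

K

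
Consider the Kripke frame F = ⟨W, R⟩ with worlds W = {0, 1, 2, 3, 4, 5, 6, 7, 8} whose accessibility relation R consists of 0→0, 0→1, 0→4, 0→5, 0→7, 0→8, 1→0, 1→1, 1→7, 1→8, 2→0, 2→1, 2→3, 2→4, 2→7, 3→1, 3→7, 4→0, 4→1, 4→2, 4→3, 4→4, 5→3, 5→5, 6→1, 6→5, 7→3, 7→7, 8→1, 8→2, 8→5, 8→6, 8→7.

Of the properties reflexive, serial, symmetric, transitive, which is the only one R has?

serial

Reflexive: no — 2 is not related to itself.
Serial: yes — every world has a successor (e.g. 0 R 0).
Symmetric: no — 0 R 5 but not 5 R 0.
Transitive: no — 0 R 4 and 4 R 2, but not 0 R 2.
Only serial holds.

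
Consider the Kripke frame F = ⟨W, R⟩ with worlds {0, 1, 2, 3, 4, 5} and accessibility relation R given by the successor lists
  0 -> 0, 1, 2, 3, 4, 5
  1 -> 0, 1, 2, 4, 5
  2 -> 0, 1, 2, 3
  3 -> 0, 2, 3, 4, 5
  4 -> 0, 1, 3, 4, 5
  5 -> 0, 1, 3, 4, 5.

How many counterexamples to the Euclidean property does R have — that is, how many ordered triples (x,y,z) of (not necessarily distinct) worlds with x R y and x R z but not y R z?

20

Enumerating: (0,1,3), (0,2,4), (0,2,5), (0,3,1), (0,4,2), (0,5,2), (1,2,4), (1,2,5), (1,4,2), (1,5,2), (2,1,3), (2,3,1), … and 8 more.
Total: 20.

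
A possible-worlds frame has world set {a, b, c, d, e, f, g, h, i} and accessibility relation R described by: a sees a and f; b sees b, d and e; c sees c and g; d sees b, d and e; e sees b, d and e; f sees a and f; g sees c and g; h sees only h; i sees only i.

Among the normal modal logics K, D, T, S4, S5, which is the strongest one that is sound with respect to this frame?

Serial (axiom D): yes — every world has a successor (e.g. a R a).
Reflexive (axiom T): yes — every world is R-related to itself.
Transitive (axiom 4): yes — every two-step R-path is closed by a direct edge.
Euclidean (axiom 5): yes — any two successors of a common world are R-related.
So F validates K, D, T, S4, S5. The strongest is S5.

S5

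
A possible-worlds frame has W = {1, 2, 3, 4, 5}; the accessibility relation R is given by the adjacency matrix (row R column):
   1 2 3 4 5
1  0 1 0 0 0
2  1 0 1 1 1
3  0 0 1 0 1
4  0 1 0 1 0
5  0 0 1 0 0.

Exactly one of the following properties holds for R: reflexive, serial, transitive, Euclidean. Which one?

Reflexive: no — 1 is not related to itself.
Serial: yes — every world has a successor (e.g. 1 R 2).
Transitive: no — 1 R 2 and 2 R 3, but not 1 R 3.
Euclidean: no — 2 R 1 and 2 R 3, but not 1 R 3.
Only serial holds.

serial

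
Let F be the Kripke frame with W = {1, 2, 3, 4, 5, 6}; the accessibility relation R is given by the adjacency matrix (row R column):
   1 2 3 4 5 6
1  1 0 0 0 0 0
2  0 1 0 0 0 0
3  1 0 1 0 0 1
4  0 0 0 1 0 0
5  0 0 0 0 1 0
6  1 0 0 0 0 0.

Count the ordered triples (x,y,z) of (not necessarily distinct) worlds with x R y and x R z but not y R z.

4

Enumerating: (3,1,3), (3,1,6), (3,6,3), (3,6,6).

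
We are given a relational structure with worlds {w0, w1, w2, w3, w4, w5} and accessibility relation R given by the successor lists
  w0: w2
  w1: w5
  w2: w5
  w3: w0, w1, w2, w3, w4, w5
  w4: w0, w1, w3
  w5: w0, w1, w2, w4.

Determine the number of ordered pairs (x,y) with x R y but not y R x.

9

Enumerating: (w0,w2), (w3,w0), (w3,w1), (w3,w2), (w3,w5), (w4,w0), (w4,w1), (w5,w0), (w5,w4).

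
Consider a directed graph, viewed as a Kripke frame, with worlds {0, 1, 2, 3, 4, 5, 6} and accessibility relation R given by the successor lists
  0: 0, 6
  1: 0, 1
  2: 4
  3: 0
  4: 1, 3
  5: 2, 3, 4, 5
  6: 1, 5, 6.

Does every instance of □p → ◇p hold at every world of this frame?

The schema D characterises exactly the serial frames.
Serial: yes — every world has a successor (e.g. 0 R 0).

Yes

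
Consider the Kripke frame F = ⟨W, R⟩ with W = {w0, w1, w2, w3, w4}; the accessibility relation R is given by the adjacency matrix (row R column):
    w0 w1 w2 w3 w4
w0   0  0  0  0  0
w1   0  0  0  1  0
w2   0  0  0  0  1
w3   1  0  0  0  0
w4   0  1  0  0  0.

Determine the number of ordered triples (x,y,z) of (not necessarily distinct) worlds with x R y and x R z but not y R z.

4

Enumerating: (w1,w3,w3), (w2,w4,w4), (w3,w0,w0), (w4,w1,w1).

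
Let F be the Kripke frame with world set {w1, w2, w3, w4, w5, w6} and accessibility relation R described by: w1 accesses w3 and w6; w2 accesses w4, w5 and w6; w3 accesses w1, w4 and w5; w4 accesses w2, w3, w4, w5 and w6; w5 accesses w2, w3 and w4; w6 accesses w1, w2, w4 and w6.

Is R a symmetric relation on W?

Yes

Symmetric: yes — every pair in R has its reverse in R.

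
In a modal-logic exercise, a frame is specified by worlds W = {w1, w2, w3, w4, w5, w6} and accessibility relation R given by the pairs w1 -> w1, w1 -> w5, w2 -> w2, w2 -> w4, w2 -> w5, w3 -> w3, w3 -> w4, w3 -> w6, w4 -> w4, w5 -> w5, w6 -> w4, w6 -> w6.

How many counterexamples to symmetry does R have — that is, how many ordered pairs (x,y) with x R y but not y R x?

6

Enumerating: (w1,w5), (w2,w4), (w2,w5), (w3,w4), (w3,w6), (w6,w4).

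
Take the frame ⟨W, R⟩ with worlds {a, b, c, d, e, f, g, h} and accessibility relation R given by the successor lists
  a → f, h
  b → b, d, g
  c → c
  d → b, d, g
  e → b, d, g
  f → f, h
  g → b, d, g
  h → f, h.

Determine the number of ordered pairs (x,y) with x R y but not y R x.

Enumerating: (a,f), (a,h), (e,b), (e,d), (e,g).

5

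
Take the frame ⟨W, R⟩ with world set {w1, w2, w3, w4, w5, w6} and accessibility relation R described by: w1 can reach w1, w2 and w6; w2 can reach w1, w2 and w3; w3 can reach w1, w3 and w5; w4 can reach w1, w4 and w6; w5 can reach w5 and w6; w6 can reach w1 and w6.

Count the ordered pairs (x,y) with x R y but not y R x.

Enumerating: (w2,w3), (w3,w1), (w3,w5), (w4,w1), (w4,w6), (w5,w6).

6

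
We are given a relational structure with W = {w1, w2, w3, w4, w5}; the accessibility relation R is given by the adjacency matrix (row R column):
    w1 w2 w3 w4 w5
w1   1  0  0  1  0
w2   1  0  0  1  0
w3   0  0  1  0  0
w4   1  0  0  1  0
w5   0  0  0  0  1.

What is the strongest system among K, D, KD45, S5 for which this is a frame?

Serial (axiom D): yes — every world has a successor (e.g. w1 R w1).
Transitive (axiom 4): yes — every two-step R-path is closed by a direct edge.
Euclidean (axiom 5): yes — any two successors of a common world are R-related.
Reflexive (axiom T): no — w2 is not related to itself.
So F validates K, D, KD45; S5 would additionally require R to be reflexive. The strongest is KD45.

KD45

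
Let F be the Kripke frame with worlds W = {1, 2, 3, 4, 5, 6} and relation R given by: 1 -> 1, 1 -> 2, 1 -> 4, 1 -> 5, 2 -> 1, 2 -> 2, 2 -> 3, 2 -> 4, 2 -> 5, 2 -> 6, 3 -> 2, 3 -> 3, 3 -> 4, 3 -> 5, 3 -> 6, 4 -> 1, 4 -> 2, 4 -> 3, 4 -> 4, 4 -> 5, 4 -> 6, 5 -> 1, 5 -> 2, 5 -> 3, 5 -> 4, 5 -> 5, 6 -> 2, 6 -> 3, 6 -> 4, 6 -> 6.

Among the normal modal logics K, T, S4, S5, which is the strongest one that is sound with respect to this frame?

T

Reflexive (axiom T): yes — every world is R-related to itself.
Transitive (axiom 4): no — 1 R 2 and 2 R 3, but not 1 R 3.
Euclidean (axiom 5): no — 2 R 1 and 2 R 3, but not 1 R 3.
So F validates K, T; S4 would additionally require R to be transitive. The strongest is T.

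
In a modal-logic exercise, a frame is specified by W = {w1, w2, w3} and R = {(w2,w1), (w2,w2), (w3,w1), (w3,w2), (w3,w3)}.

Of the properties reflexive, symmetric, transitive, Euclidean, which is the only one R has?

Reflexive: no — w1 is not related to itself.
Symmetric: no — w2 R w1 but not w1 R w2.
Transitive: yes — every two-step R-path is closed by a direct edge.
Euclidean: no — w3 R w1 and w3 R w2, but not w1 R w2.
Only transitive holds.

transitive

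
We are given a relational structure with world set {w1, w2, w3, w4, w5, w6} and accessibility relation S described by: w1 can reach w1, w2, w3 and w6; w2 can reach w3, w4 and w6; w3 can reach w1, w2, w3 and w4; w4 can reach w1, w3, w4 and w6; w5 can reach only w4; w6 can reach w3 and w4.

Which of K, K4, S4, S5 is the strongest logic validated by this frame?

Transitive (axiom 4): no — w1 S w2 and w2 S w4, but not w1 S w4.
Reflexive (axiom T): no — w2 is not related to itself.
Euclidean (axiom 5): no — w1 S w3 and w1 S w6, but not w3 S w6.
So F validates K; K4 would additionally require S to be transitive. The strongest is K.

K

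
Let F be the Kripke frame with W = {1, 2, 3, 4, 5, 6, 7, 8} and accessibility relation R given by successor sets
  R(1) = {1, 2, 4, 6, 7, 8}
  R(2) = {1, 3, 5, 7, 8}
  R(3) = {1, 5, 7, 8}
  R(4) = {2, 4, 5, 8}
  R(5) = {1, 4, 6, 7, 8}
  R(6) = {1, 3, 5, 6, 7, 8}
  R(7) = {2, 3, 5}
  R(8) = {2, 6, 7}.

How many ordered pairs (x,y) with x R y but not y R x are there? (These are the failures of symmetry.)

15

Enumerating: (1,4), (1,7), (1,8), (2,3), (2,5), (3,1), (3,5), (3,8), (4,2), (4,8), (5,1), (5,8), (6,3), (6,7), (8,7).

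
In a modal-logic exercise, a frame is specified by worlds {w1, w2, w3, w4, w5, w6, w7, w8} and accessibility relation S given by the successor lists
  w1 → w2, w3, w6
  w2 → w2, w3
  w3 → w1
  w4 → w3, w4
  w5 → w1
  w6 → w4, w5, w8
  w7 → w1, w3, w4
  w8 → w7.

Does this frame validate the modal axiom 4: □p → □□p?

The schema 4 characterises exactly the transitive frames.
Transitive: no — w1 S w6 and w6 S w4, but not w1 S w4.

No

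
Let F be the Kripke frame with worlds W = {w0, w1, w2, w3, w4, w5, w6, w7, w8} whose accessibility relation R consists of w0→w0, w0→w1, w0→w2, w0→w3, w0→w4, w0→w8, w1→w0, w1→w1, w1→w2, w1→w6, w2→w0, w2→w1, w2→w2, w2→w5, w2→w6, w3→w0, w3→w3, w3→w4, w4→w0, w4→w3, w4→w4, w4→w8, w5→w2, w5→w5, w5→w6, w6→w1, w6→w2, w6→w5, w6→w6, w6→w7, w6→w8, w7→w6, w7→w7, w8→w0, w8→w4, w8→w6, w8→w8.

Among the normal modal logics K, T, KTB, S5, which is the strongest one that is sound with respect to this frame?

Reflexive (axiom T): yes — every world is R-related to itself.
Symmetric (axiom B): yes — every pair in R has its reverse in R.
Euclidean (axiom 5): no — w0 R w1 and w0 R w3, but not w1 R w3.
So F validates K, T, KTB; S5 would additionally require R to be Euclidean. The strongest is KTB.

KTB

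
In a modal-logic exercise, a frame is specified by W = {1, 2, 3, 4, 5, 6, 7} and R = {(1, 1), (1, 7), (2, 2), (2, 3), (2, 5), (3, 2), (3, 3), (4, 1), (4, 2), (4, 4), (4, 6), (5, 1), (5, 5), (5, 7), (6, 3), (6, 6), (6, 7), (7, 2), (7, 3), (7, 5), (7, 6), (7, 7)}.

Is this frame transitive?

No

Transitive: no — 1 R 7 and 7 R 2, but not 1 R 2.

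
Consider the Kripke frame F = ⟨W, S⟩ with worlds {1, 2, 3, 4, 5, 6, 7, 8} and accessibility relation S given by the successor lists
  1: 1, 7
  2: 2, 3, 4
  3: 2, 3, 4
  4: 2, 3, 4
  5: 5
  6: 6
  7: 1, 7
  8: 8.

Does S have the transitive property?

Yes

Transitive: yes — every two-step S-path is closed by a direct edge.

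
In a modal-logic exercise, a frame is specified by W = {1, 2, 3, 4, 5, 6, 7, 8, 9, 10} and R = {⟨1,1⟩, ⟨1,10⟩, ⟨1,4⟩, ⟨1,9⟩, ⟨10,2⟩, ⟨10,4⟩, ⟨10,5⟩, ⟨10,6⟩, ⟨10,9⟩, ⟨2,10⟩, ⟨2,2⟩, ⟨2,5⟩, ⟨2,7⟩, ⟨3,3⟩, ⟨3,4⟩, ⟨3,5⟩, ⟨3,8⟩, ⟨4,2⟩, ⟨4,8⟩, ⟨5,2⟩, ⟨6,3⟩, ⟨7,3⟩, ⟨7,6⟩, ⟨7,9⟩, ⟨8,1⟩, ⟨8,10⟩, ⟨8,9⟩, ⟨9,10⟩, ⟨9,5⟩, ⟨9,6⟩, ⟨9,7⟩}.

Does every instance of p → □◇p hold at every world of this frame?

By correspondence theory, B is valid on a frame iff R is symmetric.
Symmetric: no — 1 R 10 but not 10 R 1.

No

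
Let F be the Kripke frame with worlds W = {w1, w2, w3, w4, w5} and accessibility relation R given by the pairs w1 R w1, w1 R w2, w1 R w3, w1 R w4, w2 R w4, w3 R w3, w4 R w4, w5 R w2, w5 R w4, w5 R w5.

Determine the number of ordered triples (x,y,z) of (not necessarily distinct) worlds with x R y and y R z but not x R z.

0

R is transitive; there are no such tuples.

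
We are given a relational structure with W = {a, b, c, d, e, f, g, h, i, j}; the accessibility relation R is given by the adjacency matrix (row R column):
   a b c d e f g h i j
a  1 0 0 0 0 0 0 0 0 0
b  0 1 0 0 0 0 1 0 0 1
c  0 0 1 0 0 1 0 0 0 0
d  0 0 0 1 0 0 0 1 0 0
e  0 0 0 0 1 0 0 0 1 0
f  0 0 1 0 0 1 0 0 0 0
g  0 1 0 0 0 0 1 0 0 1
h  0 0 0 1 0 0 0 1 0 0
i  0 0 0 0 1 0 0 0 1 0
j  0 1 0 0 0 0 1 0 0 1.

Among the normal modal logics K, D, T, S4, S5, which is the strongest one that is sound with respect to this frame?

S5

Serial (axiom D): yes — every world has a successor (e.g. a R a).
Reflexive (axiom T): yes — every world is R-related to itself.
Transitive (axiom 4): yes — every two-step R-path is closed by a direct edge.
Euclidean (axiom 5): yes — any two successors of a common world are R-related.
So F validates K, D, T, S4, S5. The strongest is S5.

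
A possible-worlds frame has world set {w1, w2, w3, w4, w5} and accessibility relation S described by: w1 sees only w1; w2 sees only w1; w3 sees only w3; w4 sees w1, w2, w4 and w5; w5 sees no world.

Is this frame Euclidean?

No

Euclidean: no — w4 S w1 and w4 S w2, but not w1 S w2.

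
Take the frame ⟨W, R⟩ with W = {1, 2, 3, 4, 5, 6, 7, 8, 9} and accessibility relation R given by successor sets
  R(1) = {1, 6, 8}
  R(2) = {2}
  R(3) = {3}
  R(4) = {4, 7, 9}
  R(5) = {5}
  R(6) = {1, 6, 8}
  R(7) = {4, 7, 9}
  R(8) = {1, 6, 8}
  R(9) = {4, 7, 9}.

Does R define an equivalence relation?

Reflexive: yes — every world is R-related to itself.
Symmetric: yes — every pair in R has its reverse in R.
Transitive: yes — every two-step R-path is closed by a direct edge.
So R is an equivalence relation.

Yes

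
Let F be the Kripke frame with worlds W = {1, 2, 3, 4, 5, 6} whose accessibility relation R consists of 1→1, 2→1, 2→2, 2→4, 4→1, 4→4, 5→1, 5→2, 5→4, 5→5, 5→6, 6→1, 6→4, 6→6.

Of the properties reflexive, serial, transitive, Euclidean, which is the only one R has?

Reflexive: no — 3 is not related to itself.
Serial: no — 3 has no R-successor.
Transitive: yes — every two-step R-path is closed by a direct edge.
Euclidean: no — 2 R 1 and 2 R 4, but not 1 R 4.
Only transitive holds.

transitive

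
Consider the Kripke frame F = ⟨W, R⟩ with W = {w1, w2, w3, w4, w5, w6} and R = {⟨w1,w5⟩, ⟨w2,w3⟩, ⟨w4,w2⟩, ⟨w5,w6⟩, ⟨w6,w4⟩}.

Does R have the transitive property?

Transitive: no — w1 R w5 and w5 R w6, but not w1 R w6.

No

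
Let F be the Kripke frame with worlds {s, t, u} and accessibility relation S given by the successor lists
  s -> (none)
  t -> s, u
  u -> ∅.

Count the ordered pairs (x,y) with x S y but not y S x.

2

Enumerating: (t,s), (t,u).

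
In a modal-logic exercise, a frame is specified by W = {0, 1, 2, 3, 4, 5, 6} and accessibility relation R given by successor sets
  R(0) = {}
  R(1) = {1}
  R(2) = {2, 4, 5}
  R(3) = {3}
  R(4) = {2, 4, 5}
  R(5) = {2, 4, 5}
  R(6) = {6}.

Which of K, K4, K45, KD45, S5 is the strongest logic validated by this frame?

K45

Transitive (axiom 4): yes — every two-step R-path is closed by a direct edge.
Euclidean (axiom 5): yes — any two successors of a common world are R-related.
Serial (axiom D): no — 0 has no R-successor.
Reflexive (axiom T): no — 0 is not related to itself.
So F validates K, K4, K45; KD45 would additionally require R to be serial. The strongest is K45.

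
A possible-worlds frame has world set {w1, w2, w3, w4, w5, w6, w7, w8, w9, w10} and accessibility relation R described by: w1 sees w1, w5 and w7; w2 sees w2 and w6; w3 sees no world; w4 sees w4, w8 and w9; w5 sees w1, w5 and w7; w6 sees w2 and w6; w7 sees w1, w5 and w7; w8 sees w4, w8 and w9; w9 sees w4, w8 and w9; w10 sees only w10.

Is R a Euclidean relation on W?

Yes

Euclidean: yes — any two successors of a common world are R-related.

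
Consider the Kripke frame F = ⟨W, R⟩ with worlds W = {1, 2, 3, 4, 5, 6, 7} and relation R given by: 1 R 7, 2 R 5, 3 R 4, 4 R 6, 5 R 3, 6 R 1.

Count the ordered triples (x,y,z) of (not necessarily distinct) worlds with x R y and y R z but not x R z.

Enumerating: (2,5,3), (3,4,6), (4,6,1), (5,3,4), (6,1,7).

5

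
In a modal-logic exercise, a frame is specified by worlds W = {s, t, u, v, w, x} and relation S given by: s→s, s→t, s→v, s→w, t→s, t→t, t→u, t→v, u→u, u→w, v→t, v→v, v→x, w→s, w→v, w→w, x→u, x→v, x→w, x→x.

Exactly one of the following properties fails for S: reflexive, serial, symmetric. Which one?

symmetric

Reflexive: yes — every world is S-related to itself.
Serial: yes — every world has a successor (e.g. s S s).
Symmetric: no — s S v but not v S s.
Only symmetric fails.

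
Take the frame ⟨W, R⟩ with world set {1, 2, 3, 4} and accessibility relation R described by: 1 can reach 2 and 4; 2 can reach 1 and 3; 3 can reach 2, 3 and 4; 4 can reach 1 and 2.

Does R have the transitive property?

Transitive: no — 1 R 2 and 2 R 3, but not 1 R 3.

No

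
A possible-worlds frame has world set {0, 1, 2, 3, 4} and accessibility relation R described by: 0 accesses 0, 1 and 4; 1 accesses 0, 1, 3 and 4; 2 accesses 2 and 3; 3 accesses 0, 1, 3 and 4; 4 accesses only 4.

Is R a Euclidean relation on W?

Euclidean: no — 0 R 4 and 0 R 1, but not 4 R 1.

No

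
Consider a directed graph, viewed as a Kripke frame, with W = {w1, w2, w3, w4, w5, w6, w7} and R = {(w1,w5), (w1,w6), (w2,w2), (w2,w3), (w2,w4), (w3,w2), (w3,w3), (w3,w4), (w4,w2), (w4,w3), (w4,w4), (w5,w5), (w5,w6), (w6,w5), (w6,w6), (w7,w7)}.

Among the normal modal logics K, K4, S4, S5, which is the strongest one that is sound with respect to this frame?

K4

Transitive (axiom 4): yes — every two-step R-path is closed by a direct edge.
Reflexive (axiom T): no — w1 is not related to itself.
Euclidean (axiom 5): yes — any two successors of a common world are R-related.
So F validates K, K4; S4 would additionally require R to be reflexive. The strongest is K4.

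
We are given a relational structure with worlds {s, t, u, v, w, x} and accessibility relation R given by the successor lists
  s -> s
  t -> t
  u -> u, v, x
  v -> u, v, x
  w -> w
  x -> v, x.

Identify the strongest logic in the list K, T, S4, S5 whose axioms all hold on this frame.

T

Reflexive (axiom T): yes — every world is R-related to itself.
Transitive (axiom 4): no — x R v and v R u, but not x R u.
Euclidean (axiom 5): no — v R x and v R u, but not x R u.
So F validates K, T; S4 would additionally require R to be transitive. The strongest is T.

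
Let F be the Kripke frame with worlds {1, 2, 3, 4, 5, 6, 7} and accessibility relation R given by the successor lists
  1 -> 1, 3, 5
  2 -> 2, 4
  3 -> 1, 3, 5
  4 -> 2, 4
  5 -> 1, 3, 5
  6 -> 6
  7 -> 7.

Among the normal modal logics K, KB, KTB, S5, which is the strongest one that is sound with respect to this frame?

S5

Symmetric (axiom B): yes — every pair in R has its reverse in R.
Reflexive (axiom T): yes — every world is R-related to itself.
Euclidean (axiom 5): yes — any two successors of a common world are R-related.
So F validates K, KB, KTB, S5. The strongest is S5.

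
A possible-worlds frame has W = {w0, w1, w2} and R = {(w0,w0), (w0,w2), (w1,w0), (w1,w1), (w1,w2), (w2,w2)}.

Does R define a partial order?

Yes

Reflexive: yes — every world is R-related to itself.
Transitive: yes — every two-step R-path is closed by a direct edge.
Antisymmetric: yes — no distinct pair is related both ways.
So R is a partial order.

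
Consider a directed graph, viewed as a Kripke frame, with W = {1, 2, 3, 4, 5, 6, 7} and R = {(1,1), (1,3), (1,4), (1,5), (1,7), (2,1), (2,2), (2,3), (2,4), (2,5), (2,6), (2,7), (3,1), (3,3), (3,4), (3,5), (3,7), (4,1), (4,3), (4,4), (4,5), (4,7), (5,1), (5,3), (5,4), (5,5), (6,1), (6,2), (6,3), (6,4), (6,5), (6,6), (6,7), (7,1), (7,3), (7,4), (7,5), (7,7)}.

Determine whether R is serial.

Yes

Serial: yes — every world has a successor (e.g. 1 R 1).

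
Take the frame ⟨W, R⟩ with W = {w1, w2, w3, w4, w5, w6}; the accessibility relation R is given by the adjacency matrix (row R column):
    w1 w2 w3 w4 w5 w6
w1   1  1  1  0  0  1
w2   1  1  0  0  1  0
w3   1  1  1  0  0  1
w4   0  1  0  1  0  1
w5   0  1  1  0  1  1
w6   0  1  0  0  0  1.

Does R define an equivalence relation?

Reflexive: yes — every world is R-related to itself.
Symmetric: no — w1 R w6 but not w6 R w1.
Transitive: no — w1 R w2 and w2 R w5, but not w1 R w5.
So R is not an equivalence relation.

No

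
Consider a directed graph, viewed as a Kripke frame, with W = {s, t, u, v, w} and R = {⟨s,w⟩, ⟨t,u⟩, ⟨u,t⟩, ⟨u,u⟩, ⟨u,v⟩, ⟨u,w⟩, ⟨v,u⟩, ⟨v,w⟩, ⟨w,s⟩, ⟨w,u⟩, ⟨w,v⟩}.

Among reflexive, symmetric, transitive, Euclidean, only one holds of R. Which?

symmetric

Reflexive: no — s is not related to itself.
Symmetric: yes — every pair in R has its reverse in R.
Transitive: no — s R w and w R u, but not s R u.
Euclidean: no — u R t and u R v, but not t R v.
Only symmetric holds.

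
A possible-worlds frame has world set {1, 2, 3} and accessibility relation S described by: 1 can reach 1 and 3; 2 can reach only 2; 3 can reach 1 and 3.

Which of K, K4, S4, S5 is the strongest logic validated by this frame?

Transitive (axiom 4): yes — every two-step S-path is closed by a direct edge.
Reflexive (axiom T): yes — every world is S-related to itself.
Euclidean (axiom 5): yes — any two successors of a common world are S-related.
So F validates K, K4, S4, S5. The strongest is S5.

S5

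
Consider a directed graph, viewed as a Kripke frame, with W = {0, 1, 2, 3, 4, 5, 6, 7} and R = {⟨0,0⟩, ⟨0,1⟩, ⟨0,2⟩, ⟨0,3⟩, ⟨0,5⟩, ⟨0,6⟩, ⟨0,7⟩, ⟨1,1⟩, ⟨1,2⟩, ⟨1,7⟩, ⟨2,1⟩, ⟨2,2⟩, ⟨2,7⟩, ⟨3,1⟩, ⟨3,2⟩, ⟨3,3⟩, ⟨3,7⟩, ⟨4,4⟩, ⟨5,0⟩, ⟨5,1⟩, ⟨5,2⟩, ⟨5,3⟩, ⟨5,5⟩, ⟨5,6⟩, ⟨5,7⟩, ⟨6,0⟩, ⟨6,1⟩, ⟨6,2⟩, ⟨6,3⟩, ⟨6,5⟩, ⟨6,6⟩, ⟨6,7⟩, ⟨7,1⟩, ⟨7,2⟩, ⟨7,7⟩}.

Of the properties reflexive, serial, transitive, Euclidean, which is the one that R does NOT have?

Euclidean

Reflexive: yes — every world is R-related to itself.
Serial: yes — every world has a successor (e.g. 0 R 0).
Transitive: yes — every two-step R-path is closed by a direct edge.
Euclidean: no — 0 R 1 and 0 R 3, but not 1 R 3.
Only Euclidean fails.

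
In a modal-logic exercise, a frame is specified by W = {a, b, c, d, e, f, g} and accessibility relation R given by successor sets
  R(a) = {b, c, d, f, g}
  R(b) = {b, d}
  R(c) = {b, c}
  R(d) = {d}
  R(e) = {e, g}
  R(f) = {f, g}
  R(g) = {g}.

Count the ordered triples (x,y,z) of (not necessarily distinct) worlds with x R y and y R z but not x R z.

Enumerating: (c,b,d).

1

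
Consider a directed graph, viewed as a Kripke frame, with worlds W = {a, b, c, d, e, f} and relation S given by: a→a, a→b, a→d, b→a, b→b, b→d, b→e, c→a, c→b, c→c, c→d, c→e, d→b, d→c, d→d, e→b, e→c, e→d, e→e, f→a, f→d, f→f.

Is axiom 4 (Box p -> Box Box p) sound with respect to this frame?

No

By correspondence theory, 4 is valid on a frame iff S is transitive.
Transitive: no — a S b and b S e, but not a S e.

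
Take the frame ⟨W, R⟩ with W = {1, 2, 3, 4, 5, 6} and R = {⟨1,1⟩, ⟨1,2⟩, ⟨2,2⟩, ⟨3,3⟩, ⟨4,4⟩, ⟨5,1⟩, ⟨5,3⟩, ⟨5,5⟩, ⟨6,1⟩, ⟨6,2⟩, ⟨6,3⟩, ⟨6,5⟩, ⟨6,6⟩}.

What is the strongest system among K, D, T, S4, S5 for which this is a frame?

Serial (axiom D): yes — every world has a successor (e.g. 1 R 1).
Reflexive (axiom T): yes — every world is R-related to itself.
Transitive (axiom 4): no — 5 R 1 and 1 R 2, but not 5 R 2.
Euclidean (axiom 5): no — 5 R 1 and 5 R 3, but not 1 R 3.
So F validates K, D, T; S4 would additionally require R to be transitive. The strongest is T.

T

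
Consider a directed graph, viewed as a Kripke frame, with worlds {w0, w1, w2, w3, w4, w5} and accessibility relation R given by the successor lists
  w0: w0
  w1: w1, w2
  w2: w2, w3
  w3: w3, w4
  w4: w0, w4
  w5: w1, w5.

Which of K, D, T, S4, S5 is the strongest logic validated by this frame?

T

Serial (axiom D): yes — every world has a successor (e.g. w0 R w0).
Reflexive (axiom T): yes — every world is R-related to itself.
Transitive (axiom 4): no — w1 R w2 and w2 R w3, but not w1 R w3.
Euclidean (axiom 5): no — w1 R w2 and w1 R w1, but not w2 R w1.
So F validates K, D, T; S4 would additionally require R to be transitive. The strongest is T.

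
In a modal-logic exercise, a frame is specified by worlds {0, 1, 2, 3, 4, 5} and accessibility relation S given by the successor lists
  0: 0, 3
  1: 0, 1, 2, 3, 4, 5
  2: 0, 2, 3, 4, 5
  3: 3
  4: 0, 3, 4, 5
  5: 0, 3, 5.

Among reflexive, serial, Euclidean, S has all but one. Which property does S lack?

Euclidean

Reflexive: yes — every world is S-related to itself.
Serial: yes — every world has a successor (e.g. 0 S 0).
Euclidean: no — 1 S 0 and 1 S 2, but not 0 S 2.
Only Euclidean fails.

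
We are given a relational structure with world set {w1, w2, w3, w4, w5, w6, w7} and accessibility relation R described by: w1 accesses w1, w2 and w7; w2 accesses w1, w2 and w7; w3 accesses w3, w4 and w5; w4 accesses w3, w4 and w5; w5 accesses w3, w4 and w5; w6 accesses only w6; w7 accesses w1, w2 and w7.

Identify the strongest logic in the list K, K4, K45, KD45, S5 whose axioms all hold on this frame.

Transitive (axiom 4): yes — every two-step R-path is closed by a direct edge.
Euclidean (axiom 5): yes — any two successors of a common world are R-related.
Serial (axiom D): yes — every world has a successor (e.g. w1 R w1).
Reflexive (axiom T): yes — every world is R-related to itself.
So F validates K, K4, K45, KD45, S5. The strongest is S5.

S5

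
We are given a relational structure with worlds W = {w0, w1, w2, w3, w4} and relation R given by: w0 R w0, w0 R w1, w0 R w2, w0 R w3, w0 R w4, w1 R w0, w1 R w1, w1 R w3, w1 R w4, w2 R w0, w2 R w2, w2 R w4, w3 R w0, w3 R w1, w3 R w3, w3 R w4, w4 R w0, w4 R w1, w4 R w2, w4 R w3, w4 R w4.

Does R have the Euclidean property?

No

Euclidean: no — w0 R w1 and w0 R w2, but not w1 R w2.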